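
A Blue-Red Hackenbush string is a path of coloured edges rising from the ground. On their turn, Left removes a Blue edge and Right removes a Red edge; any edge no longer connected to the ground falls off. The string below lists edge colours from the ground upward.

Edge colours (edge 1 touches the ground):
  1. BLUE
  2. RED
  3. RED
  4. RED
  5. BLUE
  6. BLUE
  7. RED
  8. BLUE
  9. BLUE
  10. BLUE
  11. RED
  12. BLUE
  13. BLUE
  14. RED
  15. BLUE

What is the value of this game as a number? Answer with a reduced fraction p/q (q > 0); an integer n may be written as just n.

3547/16384

Build val(s[:k]) for k = 1..15, string s = BLUE RED RED RED BLUE BLUE RED BLUE BLUE BLUE RED BLUE BLUE RED BLUE.
val_1 [B]  L=[0]  R=[·]  so 1
val_2 [BR]  L=[0]  R=[1]  so 1/2
val_3 [BRR]  L=[0]  R=[1/2, 1]  so 1/4
val_4 [BRRR]  L=[0]  R=[1/4, 1/2, 1]  so 1/8
val_5 [BRRRB]  L=[0, 1/8]  R=[1/4, 1/2, 1]  so 3/16
val_6 [BRRRBB]  L=[0, 1/8, 3/16]  R=[1/4, 1/2, 1]  so 7/32
val_7 [BRRRBBR]  L=[0, 1/8, 3/16]  R=[7/32, 1/4, 1/2, 1]  so 13/64
val_8 [BRRRBBRB]  L=[0, 1/8, 3/16, 13/64]  R=[7/32, 1/4, 1/2, 1]  so 27/128
val_9 [BRRRBBRBB]  L=[0, 1/8, 3/16, 13/64, 27/128]  R=[7/32, 1/4, 1/2, 1]  so 55/256
val_10 [BRRRBBRBBB]  L=[0, 1/8, 3/16, 13/64, 27/128, 55/256]  R=[7/32, 1/4, 1/2, 1]  so 111/512
val_11 [BRRRBBRBBBR]  L=[0, 1/8, 3/16, 13/64, 27/128, 55/256]  R=[111/512, 7/32, 1/4, 1/2, 1]  so 221/1024
val_12 [BRRRBBRBBBRB]  L=[0, 1/8, 3/16, 13/64, 27/128, 55/256, 221/1024]  R=[111/512, 7/32, 1/4, 1/2, 1]  so 443/2048
val_13 [BRRRBBRBBBRBB]  L=[0, 1/8, 3/16, 13/64, 27/128, 55/256, 221/1024, 443/2048]  R=[111/512, 7/32, 1/4, 1/2, 1]  so 887/4096
val_14 [BRRRBBRBBBRBBR]  L=[0, 1/8, 3/16, 13/64, 27/128, 55/256, 221/1024, 443/2048]  R=[887/4096, 111/512, 7/32, 1/4, 1/2, 1]  so 1773/8192
val_15 [BRRRBBRBBBRBBRB]  L=[0, 1/8, 3/16, 13/64, 27/128, 55/256, 221/1024, 443/2048, 1773/8192]  R=[887/4096, 111/512, 7/32, 1/4, 1/2, 1]  so 3547/16384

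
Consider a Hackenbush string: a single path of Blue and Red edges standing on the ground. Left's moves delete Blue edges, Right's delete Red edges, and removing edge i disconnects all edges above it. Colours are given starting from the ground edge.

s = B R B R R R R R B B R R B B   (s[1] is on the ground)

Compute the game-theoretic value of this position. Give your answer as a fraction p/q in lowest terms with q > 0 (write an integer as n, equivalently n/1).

B: Left { 0 }, Right { — } → simplest 1
BR: Left { 0 }, Right { 1 } → simplest 1/2
BRB: Left { 0; 1/2 }, Right { 1 } → simplest 3/4
BRBR: Left { 0; 1/2 }, Right { 3/4; 1 } → simplest 5/8
BRBRR: Left { 0; 1/2 }, Right { 5/8; 3/4; 1 } → simplest 9/16
BRBRRR: Left { 0; 1/2 }, Right { 9/16; 5/8; 3/4; 1 } → simplest 17/32
BRBRRRR: Left { 0; 1/2 }, Right { 17/32; 9/16; 5/8; 3/4; 1 } → simplest 33/64
BRBRRRRR: Left { 0; 1/2 }, Right { 33/64; 17/32; 9/16; 5/8; 3/4; 1 } → simplest 65/128
BRBRRRRRB: Left { 0; 1/2; 65/128 }, Right { 33/64; 17/32; 9/16; 5/8; 3/4; 1 } → simplest 131/256
BRBRRRRRBB: Left { 0; 1/2; 65/128; 131/256 }, Right { 33/64; 17/32; 9/16; 5/8; 3/4; 1 } → simplest 263/512
BRBRRRRRBBR: Left { 0; 1/2; 65/128; 131/256 }, Right { 263/512; 33/64; 17/32; 9/16; 5/8; 3/4; 1 } → simplest 525/1024
BRBRRRRRBBRR: Left { 0; 1/2; 65/128; 131/256 }, Right { 525/1024; 263/512; 33/64; 17/32; 9/16; 5/8; 3/4; 1 } → simplest 1049/2048
BRBRRRRRBBRRB: Left { 0; 1/2; 65/128; 131/256; 1049/2048 }, Right { 525/1024; 263/512; 33/64; 17/32; 9/16; 5/8; 3/4; 1 } → simplest 2099/4096
BRBRRRRRBBRRBB: Left { 0; 1/2; 65/128; 131/256; 1049/2048; 2099/4096 }, Right { 525/1024; 263/512; 33/64; 17/32; 9/16; 5/8; 3/4; 1 } → simplest 4199/8192

4199/8192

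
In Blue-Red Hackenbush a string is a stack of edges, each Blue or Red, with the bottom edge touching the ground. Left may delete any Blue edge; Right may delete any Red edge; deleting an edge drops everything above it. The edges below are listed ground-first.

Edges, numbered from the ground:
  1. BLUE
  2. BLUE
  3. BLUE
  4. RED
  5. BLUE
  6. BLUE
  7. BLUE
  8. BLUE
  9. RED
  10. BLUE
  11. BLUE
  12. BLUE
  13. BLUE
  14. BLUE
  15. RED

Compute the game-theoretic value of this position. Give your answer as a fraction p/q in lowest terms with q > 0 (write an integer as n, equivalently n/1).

1 of 15 · B · max L 0 · min R +∞ — 1
2 of 15 · BB · max L 1 · min R +∞ — 2
3 of 15 · BBB · max L 2 · min R +∞ — 3
4 of 15 · BBBR · max L 2 · min R 3 — 5/2
5 of 15 · BBBRB · max L 5/2 · min R 3 — 11/4
6 of 15 · BBBRBB · max L 11/4 · min R 3 — 23/8
7 of 15 · BBBRBBB · max L 23/8 · min R 3 — 47/16
8 of 15 · BBBRBBBB · max L 47/16 · min R 3 — 95/32
9 of 15 · BBBRBBBBR · max L 47/16 · min R 95/32 — 189/64
10 of 15 · BBBRBBBBRB · max L 189/64 · min R 95/32 — 379/128
11 of 15 · BBBRBBBBRBB · max L 379/128 · min R 95/32 — 759/256
12 of 15 · BBBRBBBBRBBB · max L 759/256 · min R 95/32 — 1519/512
13 of 15 · BBBRBBBBRBBBB · max L 1519/512 · min R 95/32 — 3039/1024
14 of 15 · BBBRBBBBRBBBBB · max L 3039/1024 · min R 95/32 — 6079/2048
15 of 15 · BBBRBBBBRBBBBBR · max L 3039/1024 · min R 6079/2048 — 12157/4096

12157/4096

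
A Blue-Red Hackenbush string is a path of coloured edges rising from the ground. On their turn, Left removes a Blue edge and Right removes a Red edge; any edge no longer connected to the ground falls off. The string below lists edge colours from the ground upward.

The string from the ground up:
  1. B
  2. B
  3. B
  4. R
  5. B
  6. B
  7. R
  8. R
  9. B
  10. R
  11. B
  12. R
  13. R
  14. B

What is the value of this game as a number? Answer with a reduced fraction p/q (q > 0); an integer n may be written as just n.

Build value(s[:k]) for k = 1..14, string s = B B B R B B R R B R B R R B.
edge 1 of 14 (B): { 0 | — } -> 1
edge 2 of 14 (B): { 0,1 | — } -> 2
edge 3 of 14 (B): { 0,1,2 | — } -> 3
edge 4 of 14 (R): { 0,1,2 | 3 } -> 5/2
edge 5 of 14 (B): { 0,1,2,5/2 | 3 } -> 11/4
edge 6 of 14 (B): { 0,1,2,5/2,11/4 | 3 } -> 23/8
edge 7 of 14 (R): { 0,1,2,5/2,11/4 | 23/8,3 } -> 45/16
edge 8 of 14 (R): { 0,1,2,5/2,11/4 | 45/16,23/8,3 } -> 89/32
edge 9 of 14 (B): { 0,1,2,5/2,11/4,89/32 | 45/16,23/8,3 } -> 179/64
edge 10 of 14 (R): { 0,1,2,5/2,11/4,89/32 | 179/64,45/16,23/8,3 } -> 357/128
edge 11 of 14 (B): { 0,1,2,5/2,11/4,89/32,357/128 | 179/64,45/16,23/8,3 } -> 715/256
edge 12 of 14 (R): { 0,1,2,5/2,11/4,89/32,357/128 | 715/256,179/64,45/16,23/8,3 } -> 1429/512
edge 13 of 14 (R): { 0,1,2,5/2,11/4,89/32,357/128 | 1429/512,715/256,179/64,45/16,23/8,3 } -> 2857/1024
edge 14 of 14 (B): { 0,1,2,5/2,11/4,89/32,357/128,2857/1024 | 1429/512,715/256,179/64,45/16,23/8,3 } -> 5715/2048

5715/2048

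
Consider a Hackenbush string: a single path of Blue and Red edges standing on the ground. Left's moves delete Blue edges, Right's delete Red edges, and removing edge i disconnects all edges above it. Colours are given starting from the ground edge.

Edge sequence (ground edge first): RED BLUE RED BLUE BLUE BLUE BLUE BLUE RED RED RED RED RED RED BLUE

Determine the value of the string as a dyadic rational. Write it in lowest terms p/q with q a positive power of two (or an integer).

Recurse on prefixes of the 15-edge string RED BLUE RED BLUE BLUE BLUE BLUE BLUE RED RED RED RED RED RED BLUE:
step 1: add RED to get R; options L={ (no moves) } R={ 0 } — -1
step 2: add BLUE to get RB; options L={ -1 } R={ 0 } — -1/2
step 3: add RED to get RBR; options L={ -1 } R={ -1/2,0 } — -3/4
step 4: add BLUE to get RBRB; options L={ -1,-3/4 } R={ -1/2,0 } — -5/8
step 5: add BLUE to get RBRBB; options L={ -1,-3/4,-5/8 } R={ -1/2,0 } — -9/16
step 6: add BLUE to get RBRBBB; options L={ -1,-3/4,-5/8,-9/16 } R={ -1/2,0 } — -17/32
step 7: add BLUE to get RBRBBBB; options L={ -1,-3/4,-5/8,-9/16,-17/32 } R={ -1/2,0 } — -33/64
step 8: add BLUE to get RBRBBBBB; options L={ -1,-3/4,-5/8,-9/16,-17/32,-33/64 } R={ -1/2,0 } — -65/128
step 9: add RED to get RBRBBBBBR; options L={ -1,-3/4,-5/8,-9/16,-17/32,-33/64 } R={ -65/128,-1/2,0 } — -131/256
step 10: add RED to get RBRBBBBBRR; options L={ -1,-3/4,-5/8,-9/16,-17/32,-33/64 } R={ -131/256,-65/128,-1/2,0 } — -263/512
step 11: add RED to get RBRBBBBBRRR; options L={ -1,-3/4,-5/8,-9/16,-17/32,-33/64 } R={ -263/512,-131/256,-65/128,-1/2,0 } — -527/1024
step 12: add RED to get RBRBBBBBRRRR; options L={ -1,-3/4,-5/8,-9/16,-17/32,-33/64 } R={ -527/1024,-263/512,-131/256,-65/128,-1/2,0 } — -1055/2048
step 13: add RED to get RBRBBBBBRRRRR; options L={ -1,-3/4,-5/8,-9/16,-17/32,-33/64 } R={ -1055/2048,-527/1024,-263/512,-131/256,-65/128,-1/2,0 } — -2111/4096
step 14: add RED to get RBRBBBBBRRRRRR; options L={ -1,-3/4,-5/8,-9/16,-17/32,-33/64 } R={ -2111/4096,-1055/2048,-527/1024,-263/512,-131/256,-65/128,-1/2,0 } — -4223/8192
step 15: add BLUE to get RBRBBBBBRRRRRRB; options L={ -1,-3/4,-5/8,-9/16,-17/32,-33/64,-4223/8192 } R={ -2111/4096,-1055/2048,-527/1024,-263/512,-131/256,-65/128,-1/2,0 } — -8445/16384

-8445/16384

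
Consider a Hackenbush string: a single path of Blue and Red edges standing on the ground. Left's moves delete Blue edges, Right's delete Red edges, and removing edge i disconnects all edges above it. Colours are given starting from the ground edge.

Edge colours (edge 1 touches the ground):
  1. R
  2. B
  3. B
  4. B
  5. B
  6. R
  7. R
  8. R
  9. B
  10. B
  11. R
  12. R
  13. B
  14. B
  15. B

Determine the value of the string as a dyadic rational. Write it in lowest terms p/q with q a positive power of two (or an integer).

1 of 15 · R · max L −∞ · min R 0 so -1
2 of 15 · RB · max L -1 · min R 0 so -1/2
3 of 15 · RBB · max L -1/2 · min R 0 so -1/4
4 of 15 · RBBB · max L -1/4 · min R 0 so -1/8
5 of 15 · RBBBB · max L -1/8 · min R 0 so -1/16
6 of 15 · RBBBBR · max L -1/8 · min R -1/16 so -3/32
7 of 15 · RBBBBRR · max L -1/8 · min R -3/32 so -7/64
8 of 15 · RBBBBRRR · max L -1/8 · min R -7/64 so -15/128
9 of 15 · RBBBBRRRB · max L -15/128 · min R -7/64 so -29/256
10 of 15 · RBBBBRRRBB · max L -29/256 · min R -7/64 so -57/512
11 of 15 · RBBBBRRRBBR · max L -29/256 · min R -57/512 so -115/1024
12 of 15 · RBBBBRRRBBRR · max L -29/256 · min R -115/1024 so -231/2048
13 of 15 · RBBBBRRRBBRRB · max L -231/2048 · min R -115/1024 so -461/4096
14 of 15 · RBBBBRRRBBRRBB · max L -461/4096 · min R -115/1024 so -921/8192
15 of 15 · RBBBBRRRBBRRBBB · max L -921/8192 · min R -115/1024 so -1841/16384

-1841/16384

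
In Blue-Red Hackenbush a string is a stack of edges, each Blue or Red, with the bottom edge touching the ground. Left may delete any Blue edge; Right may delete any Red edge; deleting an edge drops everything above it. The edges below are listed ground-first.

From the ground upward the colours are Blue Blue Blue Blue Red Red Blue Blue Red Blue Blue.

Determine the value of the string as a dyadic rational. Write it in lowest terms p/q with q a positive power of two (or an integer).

439/128

Prefix values for Blue Blue Blue Blue Red Red Blue Blue Red Blue Blue via {L|R} + simplicity:
step 1: add Blue to get B; options L={ 0 } R={ — } ⇒ 1
step 2: add Blue to get BB; options L={ 0 1 } R={ — } ⇒ 2
step 3: add Blue to get BBB; options L={ 0 1 2 } R={ — } ⇒ 3
step 4: add Blue to get BBBB; options L={ 0 1 2 3 } R={ — } ⇒ 4
step 5: add Red to get BBBBR; options L={ 0 1 2 3 } R={ 4 } ⇒ 7/2
step 6: add Red to get BBBBRR; options L={ 0 1 2 3 } R={ 7/2 4 } ⇒ 13/4
step 7: add Blue to get BBBBRRB; options L={ 0 1 2 3 13/4 } R={ 7/2 4 } ⇒ 27/8
step 8: add Blue to get BBBBRRBB; options L={ 0 1 2 3 13/4 27/8 } R={ 7/2 4 } ⇒ 55/16
step 9: add Red to get BBBBRRBBR; options L={ 0 1 2 3 13/4 27/8 } R={ 55/16 7/2 4 } ⇒ 109/32
step 10: add Blue to get BBBBRRBBRB; options L={ 0 1 2 3 13/4 27/8 109/32 } R={ 55/16 7/2 4 } ⇒ 219/64
step 11: add Blue to get BBBBRRBBRBB; options L={ 0 1 2 3 13/4 27/8 109/32 219/64 } R={ 55/16 7/2 4 } ⇒ 439/128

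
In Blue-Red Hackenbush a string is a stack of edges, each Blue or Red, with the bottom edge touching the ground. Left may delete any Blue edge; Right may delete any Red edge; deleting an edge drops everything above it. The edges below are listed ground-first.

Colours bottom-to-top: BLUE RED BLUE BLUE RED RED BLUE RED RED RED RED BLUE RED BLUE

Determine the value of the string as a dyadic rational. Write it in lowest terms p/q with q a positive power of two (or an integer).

Recurse on prefixes of the 14-edge string BLUE RED BLUE BLUE RED RED BLUE RED RED RED RED BLUE RED BLUE:
v(B) = { 0 | · } = 1
v(BR) = { 0 | 1 } = 1/2
v(BRB) = { 0 1/2 | 1 } = 3/4
v(BRBB) = { 0 1/2 3/4 | 1 } = 7/8
v(BRBBR) = { 0 1/2 3/4 | 7/8 1 } = 13/16
v(BRBBRR) = { 0 1/2 3/4 | 13/16 7/8 1 } = 25/32
v(BRBBRRB) = { 0 1/2 3/4 25/32 | 13/16 7/8 1 } = 51/64
v(BRBBRRBR) = { 0 1/2 3/4 25/32 | 51/64 13/16 7/8 1 } = 101/128
v(BRBBRRBRR) = { 0 1/2 3/4 25/32 | 101/128 51/64 13/16 7/8 1 } = 201/256
v(BRBBRRBRRR) = { 0 1/2 3/4 25/32 | 201/256 101/128 51/64 13/16 7/8 1 } = 401/512
v(BRBBRRBRRRR) = { 0 1/2 3/4 25/32 | 401/512 201/256 101/128 51/64 13/16 7/8 1 } = 801/1024
v(BRBBRRBRRRRB) = { 0 1/2 3/4 25/32 801/1024 | 401/512 201/256 101/128 51/64 13/16 7/8 1 } = 1603/2048
v(BRBBRRBRRRRBR) = { 0 1/2 3/4 25/32 801/1024 | 1603/2048 401/512 201/256 101/128 51/64 13/16 7/8 1 } = 3205/4096
v(BRBBRRBRRRRBRB) = { 0 1/2 3/4 25/32 801/1024 3205/4096 | 1603/2048 401/512 201/256 101/128 51/64 13/16 7/8 1 } = 6411/8192

6411/8192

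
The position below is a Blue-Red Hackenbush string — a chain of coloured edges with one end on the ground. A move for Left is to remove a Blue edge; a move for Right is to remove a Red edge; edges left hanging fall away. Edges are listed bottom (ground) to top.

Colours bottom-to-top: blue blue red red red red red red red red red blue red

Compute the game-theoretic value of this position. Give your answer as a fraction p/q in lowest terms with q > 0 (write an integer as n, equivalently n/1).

b: Left { 0 }, Right { · } = simplest 1
bb: Left { 0,1 }, Right { · } = simplest 2
bbr: Left { 0,1 }, Right { 2 } = simplest 3/2
bbrr: Left { 0,1 }, Right { 3/2,2 } = simplest 5/4
bbrrr: Left { 0,1 }, Right { 5/4,3/2,2 } = simplest 9/8
bbrrrr: Left { 0,1 }, Right { 9/8,5/4,3/2,2 } = simplest 17/16
bbrrrrr: Left { 0,1 }, Right { 17/16,9/8,5/4,3/2,2 } = simplest 33/32
bbrrrrrr: Left { 0,1 }, Right { 33/32,17/16,9/8,5/4,3/2,2 } = simplest 65/64
bbrrrrrrr: Left { 0,1 }, Right { 65/64,33/32,17/16,9/8,5/4,3/2,2 } = simplest 129/128
bbrrrrrrrr: Left { 0,1 }, Right { 129/128,65/64,33/32,17/16,9/8,5/4,3/2,2 } = simplest 257/256
bbrrrrrrrrr: Left { 0,1 }, Right { 257/256,129/128,65/64,33/32,17/16,9/8,5/4,3/2,2 } = simplest 513/512
bbrrrrrrrrrb: Left { 0,1,513/512 }, Right { 257/256,129/128,65/64,33/32,17/16,9/8,5/4,3/2,2 } = simplest 1027/1024
bbrrrrrrrrrbr: Left { 0,1,513/512 }, Right { 1027/1024,257/256,129/128,65/64,33/32,17/16,9/8,5/4,3/2,2 } = simplest 2053/2048

2053/2048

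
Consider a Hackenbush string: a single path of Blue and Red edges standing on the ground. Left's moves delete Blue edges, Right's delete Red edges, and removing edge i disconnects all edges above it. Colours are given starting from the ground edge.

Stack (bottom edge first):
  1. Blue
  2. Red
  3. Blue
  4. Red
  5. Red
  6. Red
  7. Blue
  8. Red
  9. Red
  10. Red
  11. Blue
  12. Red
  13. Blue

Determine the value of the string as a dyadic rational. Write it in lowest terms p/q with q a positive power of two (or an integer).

1 of 13 · B · max L 0 · min R +∞ — 1
2 of 13 · BR · max L 0 · min R 1 — 1/2
3 of 13 · BRB · max L 1/2 · min R 1 — 3/4
4 of 13 · BRBR · max L 1/2 · min R 3/4 — 5/8
5 of 13 · BRBRR · max L 1/2 · min R 5/8 — 9/16
6 of 13 · BRBRRR · max L 1/2 · min R 9/16 — 17/32
7 of 13 · BRBRRRB · max L 17/32 · min R 9/16 — 35/64
8 of 13 · BRBRRRBR · max L 17/32 · min R 35/64 — 69/128
9 of 13 · BRBRRRBRR · max L 17/32 · min R 69/128 — 137/256
10 of 13 · BRBRRRBRRR · max L 17/32 · min R 137/256 — 273/512
11 of 13 · BRBRRRBRRRB · max L 273/512 · min R 137/256 — 547/1024
12 of 13 · BRBRRRBRRRBR · max L 273/512 · min R 547/1024 — 1093/2048
13 of 13 · BRBRRRBRRRBRB · max L 1093/2048 · min R 547/1024 — 2187/4096

2187/4096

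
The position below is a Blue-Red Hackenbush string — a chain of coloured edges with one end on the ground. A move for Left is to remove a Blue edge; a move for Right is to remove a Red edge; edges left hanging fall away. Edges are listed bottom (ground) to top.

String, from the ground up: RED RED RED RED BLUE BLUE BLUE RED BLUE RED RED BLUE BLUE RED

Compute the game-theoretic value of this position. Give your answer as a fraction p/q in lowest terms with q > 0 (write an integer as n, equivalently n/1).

-3251/1024

Recurse on prefixes of the 14-edge string RED RED RED RED BLUE BLUE BLUE RED BLUE RED RED BLUE BLUE RED:
1 of 14 · R · max L −∞ · min R 0 → -1
2 of 14 · RR · max L −∞ · min R -1 → -2
3 of 14 · RRR · max L −∞ · min R -2 → -3
4 of 14 · RRRR · max L −∞ · min R -3 → -4
5 of 14 · RRRRB · max L -4 · min R -3 → -7/2
6 of 14 · RRRRBB · max L -7/2 · min R -3 → -13/4
7 of 14 · RRRRBBB · max L -13/4 · min R -3 → -25/8
8 of 14 · RRRRBBBR · max L -13/4 · min R -25/8 → -51/16
9 of 14 · RRRRBBBRB · max L -51/16 · min R -25/8 → -101/32
10 of 14 · RRRRBBBRBR · max L -51/16 · min R -101/32 → -203/64
11 of 14 · RRRRBBBRBRR · max L -51/16 · min R -203/64 → -407/128
12 of 14 · RRRRBBBRBRRB · max L -407/128 · min R -203/64 → -813/256
13 of 14 · RRRRBBBRBRRBB · max L -813/256 · min R -203/64 → -1625/512
14 of 14 · RRRRBBBRBRRBBR · max L -813/256 · min R -1625/512 → -3251/1024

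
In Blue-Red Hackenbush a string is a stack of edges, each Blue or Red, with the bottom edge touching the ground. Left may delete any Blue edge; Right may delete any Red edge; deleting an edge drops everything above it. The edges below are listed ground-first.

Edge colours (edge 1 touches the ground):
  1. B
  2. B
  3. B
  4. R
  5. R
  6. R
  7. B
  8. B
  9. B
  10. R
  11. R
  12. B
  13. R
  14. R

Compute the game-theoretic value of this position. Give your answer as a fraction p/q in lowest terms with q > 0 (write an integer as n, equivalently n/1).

4553/2048

step 1: add B to get B; options L={ 0 } R={  } → 1
step 2: add B to get BB; options L={ 0 1 } R={  } → 2
step 3: add B to get BBB; options L={ 0 1 2 } R={  } → 3
step 4: add R to get BBBR; options L={ 0 1 2 } R={ 3 } → 5/2
step 5: add R to get BBBRR; options L={ 0 1 2 } R={ 5/2 3 } → 9/4
step 6: add R to get BBBRRR; options L={ 0 1 2 } R={ 9/4 5/2 3 } → 17/8
step 7: add B to get BBBRRRB; options L={ 0 1 2 17/8 } R={ 9/4 5/2 3 } → 35/16
step 8: add B to get BBBRRRBB; options L={ 0 1 2 17/8 35/16 } R={ 9/4 5/2 3 } → 71/32
step 9: add B to get BBBRRRBBB; options L={ 0 1 2 17/8 35/16 71/32 } R={ 9/4 5/2 3 } → 143/64
step 10: add R to get BBBRRRBBBR; options L={ 0 1 2 17/8 35/16 71/32 } R={ 143/64 9/4 5/2 3 } → 285/128
step 11: add R to get BBBRRRBBBRR; options L={ 0 1 2 17/8 35/16 71/32 } R={ 285/128 143/64 9/4 5/2 3 } → 569/256
step 12: add B to get BBBRRRBBBRRB; options L={ 0 1 2 17/8 35/16 71/32 569/256 } R={ 285/128 143/64 9/4 5/2 3 } → 1139/512
step 13: add R to get BBBRRRBBBRRBR; options L={ 0 1 2 17/8 35/16 71/32 569/256 } R={ 1139/512 285/128 143/64 9/4 5/2 3 } → 2277/1024
step 14: add R to get BBBRRRBBBRRBRR; options L={ 0 1 2 17/8 35/16 71/32 569/256 } R={ 2277/1024 1139/512 285/128 143/64 9/4 5/2 3 } → 4553/2048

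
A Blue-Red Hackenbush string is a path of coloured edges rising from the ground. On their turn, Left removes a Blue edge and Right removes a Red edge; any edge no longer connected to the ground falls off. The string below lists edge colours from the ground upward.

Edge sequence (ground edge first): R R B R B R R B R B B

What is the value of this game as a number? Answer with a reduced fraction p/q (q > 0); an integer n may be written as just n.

-873/512

edge 1 of 11 (R): { ∅ | 0 } -> -1
edge 2 of 11 (R): { ∅ | -1 0 } -> -2
edge 3 of 11 (B): { -2 | -1 0 } -> -3/2
edge 4 of 11 (R): { -2 | -3/2 -1 0 } -> -7/4
edge 5 of 11 (B): { -2 -7/4 | -3/2 -1 0 } -> -13/8
edge 6 of 11 (R): { -2 -7/4 | -13/8 -3/2 -1 0 } -> -27/16
edge 7 of 11 (R): { -2 -7/4 | -27/16 -13/8 -3/2 -1 0 } -> -55/32
edge 8 of 11 (B): { -2 -7/4 -55/32 | -27/16 -13/8 -3/2 -1 0 } -> -109/64
edge 9 of 11 (R): { -2 -7/4 -55/32 | -109/64 -27/16 -13/8 -3/2 -1 0 } -> -219/128
edge 10 of 11 (B): { -2 -7/4 -55/32 -219/128 | -109/64 -27/16 -13/8 -3/2 -1 0 } -> -437/256
edge 11 of 11 (B): { -2 -7/4 -55/32 -219/128 -437/256 | -109/64 -27/16 -13/8 -3/2 -1 0 } -> -873/512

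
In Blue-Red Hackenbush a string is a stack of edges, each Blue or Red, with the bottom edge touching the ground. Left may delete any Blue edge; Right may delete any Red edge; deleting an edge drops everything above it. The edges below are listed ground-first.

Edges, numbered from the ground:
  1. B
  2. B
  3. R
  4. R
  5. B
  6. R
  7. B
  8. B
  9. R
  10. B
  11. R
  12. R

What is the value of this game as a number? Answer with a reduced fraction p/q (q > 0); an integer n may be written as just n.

g(B) = { 0 | ∅ } gives 1
g(BB) = { 0 1 | ∅ } gives 2
g(BBR) = { 0 1 | 2 } gives 3/2
g(BBRR) = { 0 1 | 3/2 2 } gives 5/4
g(BBRRB) = { 0 1 5/4 | 3/2 2 } gives 11/8
g(BBRRBR) = { 0 1 5/4 | 11/8 3/2 2 } gives 21/16
g(BBRRBRB) = { 0 1 5/4 21/16 | 11/8 3/2 2 } gives 43/32
g(BBRRBRBB) = { 0 1 5/4 21/16 43/32 | 11/8 3/2 2 } gives 87/64
g(BBRRBRBBR) = { 0 1 5/4 21/16 43/32 | 87/64 11/8 3/2 2 } gives 173/128
g(BBRRBRBBRB) = { 0 1 5/4 21/16 43/32 173/128 | 87/64 11/8 3/2 2 } gives 347/256
g(BBRRBRBBRBR) = { 0 1 5/4 21/16 43/32 173/128 | 347/256 87/64 11/8 3/2 2 } gives 693/512
g(BBRRBRBBRBRR) = { 0 1 5/4 21/16 43/32 173/128 | 693/512 347/256 87/64 11/8 3/2 2 } gives 1385/1024

1385/1024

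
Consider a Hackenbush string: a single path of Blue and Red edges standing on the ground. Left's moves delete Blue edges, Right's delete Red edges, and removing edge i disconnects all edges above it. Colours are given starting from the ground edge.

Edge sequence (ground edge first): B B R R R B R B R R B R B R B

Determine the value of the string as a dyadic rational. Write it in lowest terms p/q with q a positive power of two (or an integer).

Recurse on prefixes of the 15-edge string B B R R R B R B R R B R B R B:
step 1: add B to get B; options L={ 0 } R={ — } => 1
step 2: add B to get BB; options L={ 0; 1 } R={ — } => 2
step 3: add R to get BBR; options L={ 0; 1 } R={ 2 } => 3/2
step 4: add R to get BBRR; options L={ 0; 1 } R={ 3/2; 2 } => 5/4
step 5: add R to get BBRRR; options L={ 0; 1 } R={ 5/4; 3/2; 2 } => 9/8
step 6: add B to get BBRRRB; options L={ 0; 1; 9/8 } R={ 5/4; 3/2; 2 } => 19/16
step 7: add R to get BBRRRBR; options L={ 0; 1; 9/8 } R={ 19/16; 5/4; 3/2; 2 } => 37/32
step 8: add B to get BBRRRBRB; options L={ 0; 1; 9/8; 37/32 } R={ 19/16; 5/4; 3/2; 2 } => 75/64
step 9: add R to get BBRRRBRBR; options L={ 0; 1; 9/8; 37/32 } R={ 75/64; 19/16; 5/4; 3/2; 2 } => 149/128
step 10: add R to get BBRRRBRBRR; options L={ 0; 1; 9/8; 37/32 } R={ 149/128; 75/64; 19/16; 5/4; 3/2; 2 } => 297/256
step 11: add B to get BBRRRBRBRRB; options L={ 0; 1; 9/8; 37/32; 297/256 } R={ 149/128; 75/64; 19/16; 5/4; 3/2; 2 } => 595/512
step 12: add R to get BBRRRBRBRRBR; options L={ 0; 1; 9/8; 37/32; 297/256 } R={ 595/512; 149/128; 75/64; 19/16; 5/4; 3/2; 2 } => 1189/1024
step 13: add B to get BBRRRBRBRRBRB; options L={ 0; 1; 9/8; 37/32; 297/256; 1189/1024 } R={ 595/512; 149/128; 75/64; 19/16; 5/4; 3/2; 2 } => 2379/2048
step 14: add R to get BBRRRBRBRRBRBR; options L={ 0; 1; 9/8; 37/32; 297/256; 1189/1024 } R={ 2379/2048; 595/512; 149/128; 75/64; 19/16; 5/4; 3/2; 2 } => 4757/4096
step 15: add B to get BBRRRBRBRRBRBRB; options L={ 0; 1; 9/8; 37/32; 297/256; 1189/1024; 4757/4096 } R={ 2379/2048; 595/512; 149/128; 75/64; 19/16; 5/4; 3/2; 2 } => 9515/8192

9515/8192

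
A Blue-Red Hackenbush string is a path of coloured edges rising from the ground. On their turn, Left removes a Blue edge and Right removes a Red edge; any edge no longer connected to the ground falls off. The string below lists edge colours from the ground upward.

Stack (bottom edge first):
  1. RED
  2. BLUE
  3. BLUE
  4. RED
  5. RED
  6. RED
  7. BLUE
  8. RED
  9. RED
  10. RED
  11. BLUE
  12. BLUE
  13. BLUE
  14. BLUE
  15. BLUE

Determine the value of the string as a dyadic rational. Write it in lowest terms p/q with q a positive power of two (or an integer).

-7617/16384

Recurse on prefixes of the 15-edge string RED BLUE BLUE RED RED RED BLUE RED RED RED BLUE BLUE BLUE BLUE BLUE:
edge 1 of 15 (RED): { — | 0 } => -1
edge 2 of 15 (BLUE): { -1 | 0 } => -1/2
edge 3 of 15 (BLUE): { -1 -1/2 | 0 } => -1/4
edge 4 of 15 (RED): { -1 -1/2 | -1/4 0 } => -3/8
edge 5 of 15 (RED): { -1 -1/2 | -3/8 -1/4 0 } => -7/16
edge 6 of 15 (RED): { -1 -1/2 | -7/16 -3/8 -1/4 0 } => -15/32
edge 7 of 15 (BLUE): { -1 -1/2 -15/32 | -7/16 -3/8 -1/4 0 } => -29/64
edge 8 of 15 (RED): { -1 -1/2 -15/32 | -29/64 -7/16 -3/8 -1/4 0 } => -59/128
edge 9 of 15 (RED): { -1 -1/2 -15/32 | -59/128 -29/64 -7/16 -3/8 -1/4 0 } => -119/256
edge 10 of 15 (RED): { -1 -1/2 -15/32 | -119/256 -59/128 -29/64 -7/16 -3/8 -1/4 0 } => -239/512
edge 11 of 15 (BLUE): { -1 -1/2 -15/32 -239/512 | -119/256 -59/128 -29/64 -7/16 -3/8 -1/4 0 } => -477/1024
edge 12 of 15 (BLUE): { -1 -1/2 -15/32 -239/512 -477/1024 | -119/256 -59/128 -29/64 -7/16 -3/8 -1/4 0 } => -953/2048
edge 13 of 15 (BLUE): { -1 -1/2 -15/32 -239/512 -477/1024 -953/2048 | -119/256 -59/128 -29/64 -7/16 -3/8 -1/4 0 } => -1905/4096
edge 14 of 15 (BLUE): { -1 -1/2 -15/32 -239/512 -477/1024 -953/2048 -1905/4096 | -119/256 -59/128 -29/64 -7/16 -3/8 -1/4 0 } => -3809/8192
edge 15 of 15 (BLUE): { -1 -1/2 -15/32 -239/512 -477/1024 -953/2048 -1905/4096 -3809/8192 | -119/256 -59/128 -29/64 -7/16 -3/8 -1/4 0 } => -7617/16384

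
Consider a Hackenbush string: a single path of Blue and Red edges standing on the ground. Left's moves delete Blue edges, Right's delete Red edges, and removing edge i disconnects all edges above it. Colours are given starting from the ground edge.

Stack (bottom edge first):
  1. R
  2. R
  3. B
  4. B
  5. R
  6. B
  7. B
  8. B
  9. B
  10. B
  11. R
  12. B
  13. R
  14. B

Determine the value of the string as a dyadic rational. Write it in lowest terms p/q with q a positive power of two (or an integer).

-5141/4096

Build G(s[:k]) for k = 1..14, string s = R R B B R B B B B B R B R B.
step 1: add R to get R; options L={ none } R={ 0 } → -1
step 2: add R to get RR; options L={ none } R={ -1, 0 } → -2
step 3: add B to get RRB; options L={ -2 } R={ -1, 0 } → -3/2
step 4: add B to get RRBB; options L={ -2, -3/2 } R={ -1, 0 } → -5/4
step 5: add R to get RRBBR; options L={ -2, -3/2 } R={ -5/4, -1, 0 } → -11/8
step 6: add B to get RRBBRB; options L={ -2, -3/2, -11/8 } R={ -5/4, -1, 0 } → -21/16
step 7: add B to get RRBBRBB; options L={ -2, -3/2, -11/8, -21/16 } R={ -5/4, -1, 0 } → -41/32
step 8: add B to get RRBBRBBB; options L={ -2, -3/2, -11/8, -21/16, -41/32 } R={ -5/4, -1, 0 } → -81/64
step 9: add B to get RRBBRBBBB; options L={ -2, -3/2, -11/8, -21/16, -41/32, -81/64 } R={ -5/4, -1, 0 } → -161/128
step 10: add B to get RRBBRBBBBB; options L={ -2, -3/2, -11/8, -21/16, -41/32, -81/64, -161/128 } R={ -5/4, -1, 0 } → -321/256
step 11: add R to get RRBBRBBBBBR; options L={ -2, -3/2, -11/8, -21/16, -41/32, -81/64, -161/128 } R={ -321/256, -5/4, -1, 0 } → -643/512
step 12: add B to get RRBBRBBBBBRB; options L={ -2, -3/2, -11/8, -21/16, -41/32, -81/64, -161/128, -643/512 } R={ -321/256, -5/4, -1, 0 } → -1285/1024
step 13: add R to get RRBBRBBBBBRBR; options L={ -2, -3/2, -11/8, -21/16, -41/32, -81/64, -161/128, -643/512 } R={ -1285/1024, -321/256, -5/4, -1, 0 } → -2571/2048
step 14: add B to get RRBBRBBBBBRBRB; options L={ -2, -3/2, -11/8, -21/16, -41/32, -81/64, -161/128, -643/512, -2571/2048 } R={ -1285/1024, -321/256, -5/4, -1, 0 } → -5141/4096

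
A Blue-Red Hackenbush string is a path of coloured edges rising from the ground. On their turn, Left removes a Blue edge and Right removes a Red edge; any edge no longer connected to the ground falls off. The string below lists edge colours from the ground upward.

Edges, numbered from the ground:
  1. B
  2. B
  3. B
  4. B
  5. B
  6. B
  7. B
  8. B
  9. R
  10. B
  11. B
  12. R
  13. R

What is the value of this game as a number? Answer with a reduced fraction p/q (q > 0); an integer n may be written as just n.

249/32

step 1: add B to get B; options L={ 0 } R={ · } gives 1
step 2: add B to get BB; options L={ 0,1 } R={ · } gives 2
step 3: add B to get BBB; options L={ 0,1,2 } R={ · } gives 3
step 4: add B to get BBBB; options L={ 0,1,2,3 } R={ · } gives 4
step 5: add B to get BBBBB; options L={ 0,1,2,3,4 } R={ · } gives 5
step 6: add B to get BBBBBB; options L={ 0,1,2,3,4,5 } R={ · } gives 6
step 7: add B to get BBBBBBB; options L={ 0,1,2,3,4,5,6 } R={ · } gives 7
step 8: add B to get BBBBBBBB; options L={ 0,1,2,3,4,5,6,7 } R={ · } gives 8
step 9: add R to get BBBBBBBBR; options L={ 0,1,2,3,4,5,6,7 } R={ 8 } gives 15/2
step 10: add B to get BBBBBBBBRB; options L={ 0,1,2,3,4,5,6,7,15/2 } R={ 8 } gives 31/4
step 11: add B to get BBBBBBBBRBB; options L={ 0,1,2,3,4,5,6,7,15/2,31/4 } R={ 8 } gives 63/8
step 12: add R to get BBBBBBBBRBBR; options L={ 0,1,2,3,4,5,6,7,15/2,31/4 } R={ 63/8,8 } gives 125/16
step 13: add R to get BBBBBBBBRBBRR; options L={ 0,1,2,3,4,5,6,7,15/2,31/4 } R={ 125/16,63/8,8 } gives 249/32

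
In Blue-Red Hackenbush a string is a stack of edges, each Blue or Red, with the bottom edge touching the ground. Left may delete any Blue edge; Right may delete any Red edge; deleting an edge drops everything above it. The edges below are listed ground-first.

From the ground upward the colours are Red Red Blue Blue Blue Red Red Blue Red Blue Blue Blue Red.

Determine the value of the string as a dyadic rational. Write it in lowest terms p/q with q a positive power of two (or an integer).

value(R) = {  | 0 } gives -1
value(RR) = {  | -1, 0 } gives -2
value(RRB) = { -2 | -1, 0 } gives -3/2
value(RRBB) = { -2, -3/2 | -1, 0 } gives -5/4
value(RRBBB) = { -2, -3/2, -5/4 | -1, 0 } gives -9/8
value(RRBBBR) = { -2, -3/2, -5/4 | -9/8, -1, 0 } gives -19/16
value(RRBBBRR) = { -2, -3/2, -5/4 | -19/16, -9/8, -1, 0 } gives -39/32
value(RRBBBRRB) = { -2, -3/2, -5/4, -39/32 | -19/16, -9/8, -1, 0 } gives -77/64
value(RRBBBRRBR) = { -2, -3/2, -5/4, -39/32 | -77/64, -19/16, -9/8, -1, 0 } gives -155/128
value(RRBBBRRBRB) = { -2, -3/2, -5/4, -39/32, -155/128 | -77/64, -19/16, -9/8, -1, 0 } gives -309/256
value(RRBBBRRBRBB) = { -2, -3/2, -5/4, -39/32, -155/128, -309/256 | -77/64, -19/16, -9/8, -1, 0 } gives -617/512
value(RRBBBRRBRBBB) = { -2, -3/2, -5/4, -39/32, -155/128, -309/256, -617/512 | -77/64, -19/16, -9/8, -1, 0 } gives -1233/1024
value(RRBBBRRBRBBBR) = { -2, -3/2, -5/4, -39/32, -155/128, -309/256, -617/512 | -1233/1024, -77/64, -19/16, -9/8, -1, 0 } gives -2467/2048

-2467/2048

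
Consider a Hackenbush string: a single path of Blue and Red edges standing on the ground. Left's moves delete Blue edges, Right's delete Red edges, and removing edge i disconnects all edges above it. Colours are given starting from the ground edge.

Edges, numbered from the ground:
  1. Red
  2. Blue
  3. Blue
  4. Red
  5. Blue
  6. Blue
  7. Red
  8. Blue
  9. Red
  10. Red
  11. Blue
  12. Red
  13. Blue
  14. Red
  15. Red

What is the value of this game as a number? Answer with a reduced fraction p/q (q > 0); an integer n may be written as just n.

-4823/16384

G(R) = { · | 0 } -> -1
G(RB) = { -1 | 0 } -> -1/2
G(RBB) = { -1; -1/2 | 0 } -> -1/4
G(RBBR) = { -1; -1/2 | -1/4; 0 } -> -3/8
G(RBBRB) = { -1; -1/2; -3/8 | -1/4; 0 } -> -5/16
G(RBBRBB) = { -1; -1/2; -3/8; -5/16 | -1/4; 0 } -> -9/32
G(RBBRBBR) = { -1; -1/2; -3/8; -5/16 | -9/32; -1/4; 0 } -> -19/64
G(RBBRBBRB) = { -1; -1/2; -3/8; -5/16; -19/64 | -9/32; -1/4; 0 } -> -37/128
G(RBBRBBRBR) = { -1; -1/2; -3/8; -5/16; -19/64 | -37/128; -9/32; -1/4; 0 } -> -75/256
G(RBBRBBRBRR) = { -1; -1/2; -3/8; -5/16; -19/64 | -75/256; -37/128; -9/32; -1/4; 0 } -> -151/512
G(RBBRBBRBRRB) = { -1; -1/2; -3/8; -5/16; -19/64; -151/512 | -75/256; -37/128; -9/32; -1/4; 0 } -> -301/1024
G(RBBRBBRBRRBR) = { -1; -1/2; -3/8; -5/16; -19/64; -151/512 | -301/1024; -75/256; -37/128; -9/32; -1/4; 0 } -> -603/2048
G(RBBRBBRBRRBRB) = { -1; -1/2; -3/8; -5/16; -19/64; -151/512; -603/2048 | -301/1024; -75/256; -37/128; -9/32; -1/4; 0 } -> -1205/4096
G(RBBRBBRBRRBRBR) = { -1; -1/2; -3/8; -5/16; -19/64; -151/512; -603/2048 | -1205/4096; -301/1024; -75/256; -37/128; -9/32; -1/4; 0 } -> -2411/8192
G(RBBRBBRBRRBRBRR) = { -1; -1/2; -3/8; -5/16; -19/64; -151/512; -603/2048 | -2411/8192; -1205/4096; -301/1024; -75/256; -37/128; -9/32; -1/4; 0 } -> -4823/16384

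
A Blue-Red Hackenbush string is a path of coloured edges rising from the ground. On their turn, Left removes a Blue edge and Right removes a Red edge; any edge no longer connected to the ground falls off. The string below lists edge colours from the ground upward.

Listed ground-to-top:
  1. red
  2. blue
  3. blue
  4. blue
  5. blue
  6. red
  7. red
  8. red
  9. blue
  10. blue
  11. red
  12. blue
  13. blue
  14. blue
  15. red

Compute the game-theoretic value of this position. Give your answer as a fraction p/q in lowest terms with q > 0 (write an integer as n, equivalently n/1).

-1827/16384

Prefix values for red blue blue blue blue red red red blue blue red blue blue blue red via {L|R} + simplicity:
g(r) = { · | 0 } ⇒ -1
g(rb) = { -1 | 0 } ⇒ -1/2
g(rbb) = { -1 -1/2 | 0 } ⇒ -1/4
g(rbbb) = { -1 -1/2 -1/4 | 0 } ⇒ -1/8
g(rbbbb) = { -1 -1/2 -1/4 -1/8 | 0 } ⇒ -1/16
g(rbbbbr) = { -1 -1/2 -1/4 -1/8 | -1/16 0 } ⇒ -3/32
g(rbbbbrr) = { -1 -1/2 -1/4 -1/8 | -3/32 -1/16 0 } ⇒ -7/64
g(rbbbbrrr) = { -1 -1/2 -1/4 -1/8 | -7/64 -3/32 -1/16 0 } ⇒ -15/128
g(rbbbbrrrb) = { -1 -1/2 -1/4 -1/8 -15/128 | -7/64 -3/32 -1/16 0 } ⇒ -29/256
g(rbbbbrrrbb) = { -1 -1/2 -1/4 -1/8 -15/128 -29/256 | -7/64 -3/32 -1/16 0 } ⇒ -57/512
g(rbbbbrrrbbr) = { -1 -1/2 -1/4 -1/8 -15/128 -29/256 | -57/512 -7/64 -3/32 -1/16 0 } ⇒ -115/1024
g(rbbbbrrrbbrb) = { -1 -1/2 -1/4 -1/8 -15/128 -29/256 -115/1024 | -57/512 -7/64 -3/32 -1/16 0 } ⇒ -229/2048
g(rbbbbrrrbbrbb) = { -1 -1/2 -1/4 -1/8 -15/128 -29/256 -115/1024 -229/2048 | -57/512 -7/64 -3/32 -1/16 0 } ⇒ -457/4096
g(rbbbbrrrbbrbbb) = { -1 -1/2 -1/4 -1/8 -15/128 -29/256 -115/1024 -229/2048 -457/4096 | -57/512 -7/64 -3/32 -1/16 0 } ⇒ -913/8192
g(rbbbbrrrbbrbbbr) = { -1 -1/2 -1/4 -1/8 -15/128 -29/256 -115/1024 -229/2048 -457/4096 | -913/8192 -57/512 -7/64 -3/32 -1/16 0 } ⇒ -1827/16384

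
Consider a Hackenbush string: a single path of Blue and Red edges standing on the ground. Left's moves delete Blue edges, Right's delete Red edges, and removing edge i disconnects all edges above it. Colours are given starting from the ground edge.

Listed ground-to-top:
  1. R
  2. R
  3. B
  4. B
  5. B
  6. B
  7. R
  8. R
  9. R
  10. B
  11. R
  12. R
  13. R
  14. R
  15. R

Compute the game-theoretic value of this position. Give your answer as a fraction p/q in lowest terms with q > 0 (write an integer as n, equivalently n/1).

-9151/8192

edge 1 of 15 (R): { (no moves) | 0 } ⇒ -1
edge 2 of 15 (R): { (no moves) | -1 0 } ⇒ -2
edge 3 of 15 (B): { -2 | -1 0 } ⇒ -3/2
edge 4 of 15 (B): { -2 -3/2 | -1 0 } ⇒ -5/4
edge 5 of 15 (B): { -2 -3/2 -5/4 | -1 0 } ⇒ -9/8
edge 6 of 15 (B): { -2 -3/2 -5/4 -9/8 | -1 0 } ⇒ -17/16
edge 7 of 15 (R): { -2 -3/2 -5/4 -9/8 | -17/16 -1 0 } ⇒ -35/32
edge 8 of 15 (R): { -2 -3/2 -5/4 -9/8 | -35/32 -17/16 -1 0 } ⇒ -71/64
edge 9 of 15 (R): { -2 -3/2 -5/4 -9/8 | -71/64 -35/32 -17/16 -1 0 } ⇒ -143/128
edge 10 of 15 (B): { -2 -3/2 -5/4 -9/8 -143/128 | -71/64 -35/32 -17/16 -1 0 } ⇒ -285/256
edge 11 of 15 (R): { -2 -3/2 -5/4 -9/8 -143/128 | -285/256 -71/64 -35/32 -17/16 -1 0 } ⇒ -571/512
edge 12 of 15 (R): { -2 -3/2 -5/4 -9/8 -143/128 | -571/512 -285/256 -71/64 -35/32 -17/16 -1 0 } ⇒ -1143/1024
edge 13 of 15 (R): { -2 -3/2 -5/4 -9/8 -143/128 | -1143/1024 -571/512 -285/256 -71/64 -35/32 -17/16 -1 0 } ⇒ -2287/2048
edge 14 of 15 (R): { -2 -3/2 -5/4 -9/8 -143/128 | -2287/2048 -1143/1024 -571/512 -285/256 -71/64 -35/32 -17/16 -1 0 } ⇒ -4575/4096
edge 15 of 15 (R): { -2 -3/2 -5/4 -9/8 -143/128 | -4575/4096 -2287/2048 -1143/1024 -571/512 -285/256 -71/64 -35/32 -17/16 -1 0 } ⇒ -9151/8192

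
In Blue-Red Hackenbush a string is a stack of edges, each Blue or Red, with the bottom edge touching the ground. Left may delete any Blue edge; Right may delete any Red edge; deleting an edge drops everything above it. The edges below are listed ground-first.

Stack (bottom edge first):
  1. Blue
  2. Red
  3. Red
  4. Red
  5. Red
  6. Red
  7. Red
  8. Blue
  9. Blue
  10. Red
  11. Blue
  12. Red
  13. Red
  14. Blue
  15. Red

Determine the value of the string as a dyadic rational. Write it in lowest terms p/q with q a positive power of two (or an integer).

421/16384

Build v(s[:k]) for k = 1..15, string s = Blue Red Red Red Red Red Red Blue Blue Red Blue Red Red Blue Red.
edge 1 of 15 (Blue): { 0 | · } -> 1
edge 2 of 15 (Red): { 0 | 1 } -> 1/2
edge 3 of 15 (Red): { 0 | 1/2 1 } -> 1/4
edge 4 of 15 (Red): { 0 | 1/4 1/2 1 } -> 1/8
edge 5 of 15 (Red): { 0 | 1/8 1/4 1/2 1 } -> 1/16
edge 6 of 15 (Red): { 0 | 1/16 1/8 1/4 1/2 1 } -> 1/32
edge 7 of 15 (Red): { 0 | 1/32 1/16 1/8 1/4 1/2 1 } -> 1/64
edge 8 of 15 (Blue): { 0 1/64 | 1/32 1/16 1/8 1/4 1/2 1 } -> 3/128
edge 9 of 15 (Blue): { 0 1/64 3/128 | 1/32 1/16 1/8 1/4 1/2 1 } -> 7/256
edge 10 of 15 (Red): { 0 1/64 3/128 | 7/256 1/32 1/16 1/8 1/4 1/2 1 } -> 13/512
edge 11 of 15 (Blue): { 0 1/64 3/128 13/512 | 7/256 1/32 1/16 1/8 1/4 1/2 1 } -> 27/1024
edge 12 of 15 (Red): { 0 1/64 3/128 13/512 | 27/1024 7/256 1/32 1/16 1/8 1/4 1/2 1 } -> 53/2048
edge 13 of 15 (Red): { 0 1/64 3/128 13/512 | 53/2048 27/1024 7/256 1/32 1/16 1/8 1/4 1/2 1 } -> 105/4096
edge 14 of 15 (Blue): { 0 1/64 3/128 13/512 105/4096 | 53/2048 27/1024 7/256 1/32 1/16 1/8 1/4 1/2 1 } -> 211/8192
edge 15 of 15 (Red): { 0 1/64 3/128 13/512 105/4096 | 211/8192 53/2048 27/1024 7/256 1/32 1/16 1/8 1/4 1/2 1 } -> 421/16384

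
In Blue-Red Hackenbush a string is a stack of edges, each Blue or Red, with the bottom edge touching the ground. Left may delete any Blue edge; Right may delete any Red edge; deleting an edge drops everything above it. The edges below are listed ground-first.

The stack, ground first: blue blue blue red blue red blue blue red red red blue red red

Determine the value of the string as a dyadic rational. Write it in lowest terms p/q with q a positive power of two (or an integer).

5513/2048

v_1 [b]  L=[0]  R=[—]  ⇒ 1
v_2 [bb]  L=[0, 1]  R=[—]  ⇒ 2
v_3 [bbb]  L=[0, 1, 2]  R=[—]  ⇒ 3
v_4 [bbbr]  L=[0, 1, 2]  R=[3]  ⇒ 5/2
v_5 [bbbrb]  L=[0, 1, 2, 5/2]  R=[3]  ⇒ 11/4
v_6 [bbbrbr]  L=[0, 1, 2, 5/2]  R=[11/4, 3]  ⇒ 21/8
v_7 [bbbrbrb]  L=[0, 1, 2, 5/2, 21/8]  R=[11/4, 3]  ⇒ 43/16
v_8 [bbbrbrbb]  L=[0, 1, 2, 5/2, 21/8, 43/16]  R=[11/4, 3]  ⇒ 87/32
v_9 [bbbrbrbbr]  L=[0, 1, 2, 5/2, 21/8, 43/16]  R=[87/32, 11/4, 3]  ⇒ 173/64
v_10 [bbbrbrbbrr]  L=[0, 1, 2, 5/2, 21/8, 43/16]  R=[173/64, 87/32, 11/4, 3]  ⇒ 345/128
v_11 [bbbrbrbbrrr]  L=[0, 1, 2, 5/2, 21/8, 43/16]  R=[345/128, 173/64, 87/32, 11/4, 3]  ⇒ 689/256
v_12 [bbbrbrbbrrrb]  L=[0, 1, 2, 5/2, 21/8, 43/16, 689/256]  R=[345/128, 173/64, 87/32, 11/4, 3]  ⇒ 1379/512
v_13 [bbbrbrbbrrrbr]  L=[0, 1, 2, 5/2, 21/8, 43/16, 689/256]  R=[1379/512, 345/128, 173/64, 87/32, 11/4, 3]  ⇒ 2757/1024
v_14 [bbbrbrbbrrrbrr]  L=[0, 1, 2, 5/2, 21/8, 43/16, 689/256]  R=[2757/1024, 1379/512, 345/128, 173/64, 87/32, 11/4, 3]  ⇒ 5513/2048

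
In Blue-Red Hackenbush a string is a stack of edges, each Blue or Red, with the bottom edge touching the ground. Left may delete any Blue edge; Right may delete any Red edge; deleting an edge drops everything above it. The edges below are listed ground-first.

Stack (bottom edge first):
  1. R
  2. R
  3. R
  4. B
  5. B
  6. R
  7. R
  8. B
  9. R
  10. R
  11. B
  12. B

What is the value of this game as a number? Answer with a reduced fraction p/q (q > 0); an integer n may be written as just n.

Build val(s[:k]) for k = 1..12, string s = R R R B B R R B R R B B.
1 of 12 · R · max L −∞ · min R 0 gives -1
2 of 12 · RR · max L −∞ · min R -1 gives -2
3 of 12 · RRR · max L −∞ · min R -2 gives -3
4 of 12 · RRRB · max L -3 · min R -2 gives -5/2
5 of 12 · RRRBB · max L -5/2 · min R -2 gives -9/4
6 of 12 · RRRBBR · max L -5/2 · min R -9/4 gives -19/8
7 of 12 · RRRBBRR · max L -5/2 · min R -19/8 gives -39/16
8 of 12 · RRRBBRRB · max L -39/16 · min R -19/8 gives -77/32
9 of 12 · RRRBBRRBR · max L -39/16 · min R -77/32 gives -155/64
10 of 12 · RRRBBRRBRR · max L -39/16 · min R -155/64 gives -311/128
11 of 12 · RRRBBRRBRRB · max L -311/128 · min R -155/64 gives -621/256
12 of 12 · RRRBBRRBRRBB · max L -621/256 · min R -155/64 gives -1241/512

-1241/512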